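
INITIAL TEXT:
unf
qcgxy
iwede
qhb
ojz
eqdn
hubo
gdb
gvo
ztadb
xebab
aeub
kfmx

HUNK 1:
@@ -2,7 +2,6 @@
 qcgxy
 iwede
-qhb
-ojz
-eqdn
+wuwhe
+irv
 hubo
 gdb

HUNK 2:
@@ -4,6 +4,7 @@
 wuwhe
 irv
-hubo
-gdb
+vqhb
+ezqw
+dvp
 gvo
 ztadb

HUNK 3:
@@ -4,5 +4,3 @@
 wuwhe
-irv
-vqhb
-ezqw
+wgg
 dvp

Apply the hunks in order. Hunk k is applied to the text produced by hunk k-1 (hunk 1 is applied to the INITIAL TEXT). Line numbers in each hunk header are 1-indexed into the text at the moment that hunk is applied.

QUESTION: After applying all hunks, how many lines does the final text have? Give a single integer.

Hunk 1: at line 2 remove [qhb,ojz,eqdn] add [wuwhe,irv] -> 12 lines: unf qcgxy iwede wuwhe irv hubo gdb gvo ztadb xebab aeub kfmx
Hunk 2: at line 4 remove [hubo,gdb] add [vqhb,ezqw,dvp] -> 13 lines: unf qcgxy iwede wuwhe irv vqhb ezqw dvp gvo ztadb xebab aeub kfmx
Hunk 3: at line 4 remove [irv,vqhb,ezqw] add [wgg] -> 11 lines: unf qcgxy iwede wuwhe wgg dvp gvo ztadb xebab aeub kfmx
Final line count: 11

Answer: 11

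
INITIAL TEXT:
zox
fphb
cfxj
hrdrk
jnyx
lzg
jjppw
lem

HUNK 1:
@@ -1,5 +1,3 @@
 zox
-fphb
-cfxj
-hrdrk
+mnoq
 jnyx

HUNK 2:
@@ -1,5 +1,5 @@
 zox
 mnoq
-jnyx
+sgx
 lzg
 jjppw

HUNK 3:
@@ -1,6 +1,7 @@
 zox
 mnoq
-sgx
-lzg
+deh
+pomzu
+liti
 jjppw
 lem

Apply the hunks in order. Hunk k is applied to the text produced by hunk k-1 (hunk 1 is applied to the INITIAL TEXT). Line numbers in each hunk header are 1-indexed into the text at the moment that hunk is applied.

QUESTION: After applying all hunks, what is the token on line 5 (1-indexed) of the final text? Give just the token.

Hunk 1: at line 1 remove [fphb,cfxj,hrdrk] add [mnoq] -> 6 lines: zox mnoq jnyx lzg jjppw lem
Hunk 2: at line 1 remove [jnyx] add [sgx] -> 6 lines: zox mnoq sgx lzg jjppw lem
Hunk 3: at line 1 remove [sgx,lzg] add [deh,pomzu,liti] -> 7 lines: zox mnoq deh pomzu liti jjppw lem
Final line 5: liti

Answer: liti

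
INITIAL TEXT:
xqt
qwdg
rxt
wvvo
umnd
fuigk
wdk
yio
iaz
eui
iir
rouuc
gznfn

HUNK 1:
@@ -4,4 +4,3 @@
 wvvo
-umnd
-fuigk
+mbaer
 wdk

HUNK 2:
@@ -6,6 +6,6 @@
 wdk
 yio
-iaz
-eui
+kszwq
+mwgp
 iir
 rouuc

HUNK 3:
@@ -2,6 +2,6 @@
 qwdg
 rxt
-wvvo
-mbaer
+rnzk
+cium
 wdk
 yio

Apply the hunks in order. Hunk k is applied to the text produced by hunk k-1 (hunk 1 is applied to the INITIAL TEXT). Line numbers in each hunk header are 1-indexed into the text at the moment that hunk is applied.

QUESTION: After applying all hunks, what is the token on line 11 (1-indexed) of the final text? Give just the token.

Answer: rouuc

Derivation:
Hunk 1: at line 4 remove [umnd,fuigk] add [mbaer] -> 12 lines: xqt qwdg rxt wvvo mbaer wdk yio iaz eui iir rouuc gznfn
Hunk 2: at line 6 remove [iaz,eui] add [kszwq,mwgp] -> 12 lines: xqt qwdg rxt wvvo mbaer wdk yio kszwq mwgp iir rouuc gznfn
Hunk 3: at line 2 remove [wvvo,mbaer] add [rnzk,cium] -> 12 lines: xqt qwdg rxt rnzk cium wdk yio kszwq mwgp iir rouuc gznfn
Final line 11: rouuc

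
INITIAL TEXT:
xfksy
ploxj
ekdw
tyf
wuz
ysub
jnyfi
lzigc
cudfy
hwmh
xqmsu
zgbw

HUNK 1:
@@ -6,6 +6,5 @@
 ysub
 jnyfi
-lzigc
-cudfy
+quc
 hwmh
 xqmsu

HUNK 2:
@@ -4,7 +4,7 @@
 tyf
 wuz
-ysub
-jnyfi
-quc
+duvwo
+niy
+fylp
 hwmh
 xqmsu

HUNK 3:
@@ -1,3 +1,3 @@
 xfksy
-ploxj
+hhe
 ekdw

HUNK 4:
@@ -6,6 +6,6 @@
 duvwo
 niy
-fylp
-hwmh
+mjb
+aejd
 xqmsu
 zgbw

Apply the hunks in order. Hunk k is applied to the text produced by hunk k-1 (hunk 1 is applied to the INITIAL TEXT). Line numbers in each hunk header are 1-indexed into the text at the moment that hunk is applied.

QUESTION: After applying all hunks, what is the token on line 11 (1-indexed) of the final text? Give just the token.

Answer: zgbw

Derivation:
Hunk 1: at line 6 remove [lzigc,cudfy] add [quc] -> 11 lines: xfksy ploxj ekdw tyf wuz ysub jnyfi quc hwmh xqmsu zgbw
Hunk 2: at line 4 remove [ysub,jnyfi,quc] add [duvwo,niy,fylp] -> 11 lines: xfksy ploxj ekdw tyf wuz duvwo niy fylp hwmh xqmsu zgbw
Hunk 3: at line 1 remove [ploxj] add [hhe] -> 11 lines: xfksy hhe ekdw tyf wuz duvwo niy fylp hwmh xqmsu zgbw
Hunk 4: at line 6 remove [fylp,hwmh] add [mjb,aejd] -> 11 lines: xfksy hhe ekdw tyf wuz duvwo niy mjb aejd xqmsu zgbw
Final line 11: zgbw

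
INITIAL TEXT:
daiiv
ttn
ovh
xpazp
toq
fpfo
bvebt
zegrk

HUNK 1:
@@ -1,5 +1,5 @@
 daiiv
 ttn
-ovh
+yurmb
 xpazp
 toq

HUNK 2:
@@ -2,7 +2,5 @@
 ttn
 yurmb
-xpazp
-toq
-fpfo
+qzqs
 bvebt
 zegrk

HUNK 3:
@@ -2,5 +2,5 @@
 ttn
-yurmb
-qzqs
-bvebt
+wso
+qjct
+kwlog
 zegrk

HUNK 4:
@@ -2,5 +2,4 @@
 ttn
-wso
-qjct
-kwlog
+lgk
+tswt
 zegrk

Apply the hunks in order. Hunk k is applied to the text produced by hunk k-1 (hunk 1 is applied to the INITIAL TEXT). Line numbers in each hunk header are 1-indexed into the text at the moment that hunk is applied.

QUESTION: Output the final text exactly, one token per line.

Answer: daiiv
ttn
lgk
tswt
zegrk

Derivation:
Hunk 1: at line 1 remove [ovh] add [yurmb] -> 8 lines: daiiv ttn yurmb xpazp toq fpfo bvebt zegrk
Hunk 2: at line 2 remove [xpazp,toq,fpfo] add [qzqs] -> 6 lines: daiiv ttn yurmb qzqs bvebt zegrk
Hunk 3: at line 2 remove [yurmb,qzqs,bvebt] add [wso,qjct,kwlog] -> 6 lines: daiiv ttn wso qjct kwlog zegrk
Hunk 4: at line 2 remove [wso,qjct,kwlog] add [lgk,tswt] -> 5 lines: daiiv ttn lgk tswt zegrk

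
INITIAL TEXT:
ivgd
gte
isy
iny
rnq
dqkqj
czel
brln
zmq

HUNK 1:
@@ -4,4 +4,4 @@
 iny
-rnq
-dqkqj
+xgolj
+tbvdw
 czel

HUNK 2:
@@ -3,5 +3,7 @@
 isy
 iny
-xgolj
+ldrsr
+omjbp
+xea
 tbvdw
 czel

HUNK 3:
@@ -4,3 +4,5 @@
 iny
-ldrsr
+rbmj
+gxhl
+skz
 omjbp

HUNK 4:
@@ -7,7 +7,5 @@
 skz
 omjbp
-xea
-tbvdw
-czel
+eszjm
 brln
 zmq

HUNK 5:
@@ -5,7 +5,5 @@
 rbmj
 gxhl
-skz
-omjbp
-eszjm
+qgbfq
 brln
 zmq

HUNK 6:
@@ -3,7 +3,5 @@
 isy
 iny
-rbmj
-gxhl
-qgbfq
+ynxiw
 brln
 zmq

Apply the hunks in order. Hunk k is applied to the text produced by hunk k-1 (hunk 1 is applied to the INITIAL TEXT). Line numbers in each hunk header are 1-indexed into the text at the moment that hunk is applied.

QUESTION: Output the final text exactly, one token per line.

Hunk 1: at line 4 remove [rnq,dqkqj] add [xgolj,tbvdw] -> 9 lines: ivgd gte isy iny xgolj tbvdw czel brln zmq
Hunk 2: at line 3 remove [xgolj] add [ldrsr,omjbp,xea] -> 11 lines: ivgd gte isy iny ldrsr omjbp xea tbvdw czel brln zmq
Hunk 3: at line 4 remove [ldrsr] add [rbmj,gxhl,skz] -> 13 lines: ivgd gte isy iny rbmj gxhl skz omjbp xea tbvdw czel brln zmq
Hunk 4: at line 7 remove [xea,tbvdw,czel] add [eszjm] -> 11 lines: ivgd gte isy iny rbmj gxhl skz omjbp eszjm brln zmq
Hunk 5: at line 5 remove [skz,omjbp,eszjm] add [qgbfq] -> 9 lines: ivgd gte isy iny rbmj gxhl qgbfq brln zmq
Hunk 6: at line 3 remove [rbmj,gxhl,qgbfq] add [ynxiw] -> 7 lines: ivgd gte isy iny ynxiw brln zmq

Answer: ivgd
gte
isy
iny
ynxiw
brln
zmq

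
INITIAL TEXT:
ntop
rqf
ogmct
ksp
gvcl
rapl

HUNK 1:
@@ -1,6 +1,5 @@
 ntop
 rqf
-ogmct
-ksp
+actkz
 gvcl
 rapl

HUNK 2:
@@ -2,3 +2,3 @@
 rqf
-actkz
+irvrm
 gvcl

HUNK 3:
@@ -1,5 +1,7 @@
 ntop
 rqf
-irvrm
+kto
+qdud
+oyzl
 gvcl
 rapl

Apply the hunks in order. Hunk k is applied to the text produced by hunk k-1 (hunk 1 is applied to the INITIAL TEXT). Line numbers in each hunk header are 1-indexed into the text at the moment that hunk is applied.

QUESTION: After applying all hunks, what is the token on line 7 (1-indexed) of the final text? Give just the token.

Hunk 1: at line 1 remove [ogmct,ksp] add [actkz] -> 5 lines: ntop rqf actkz gvcl rapl
Hunk 2: at line 2 remove [actkz] add [irvrm] -> 5 lines: ntop rqf irvrm gvcl rapl
Hunk 3: at line 1 remove [irvrm] add [kto,qdud,oyzl] -> 7 lines: ntop rqf kto qdud oyzl gvcl rapl
Final line 7: rapl

Answer: rapl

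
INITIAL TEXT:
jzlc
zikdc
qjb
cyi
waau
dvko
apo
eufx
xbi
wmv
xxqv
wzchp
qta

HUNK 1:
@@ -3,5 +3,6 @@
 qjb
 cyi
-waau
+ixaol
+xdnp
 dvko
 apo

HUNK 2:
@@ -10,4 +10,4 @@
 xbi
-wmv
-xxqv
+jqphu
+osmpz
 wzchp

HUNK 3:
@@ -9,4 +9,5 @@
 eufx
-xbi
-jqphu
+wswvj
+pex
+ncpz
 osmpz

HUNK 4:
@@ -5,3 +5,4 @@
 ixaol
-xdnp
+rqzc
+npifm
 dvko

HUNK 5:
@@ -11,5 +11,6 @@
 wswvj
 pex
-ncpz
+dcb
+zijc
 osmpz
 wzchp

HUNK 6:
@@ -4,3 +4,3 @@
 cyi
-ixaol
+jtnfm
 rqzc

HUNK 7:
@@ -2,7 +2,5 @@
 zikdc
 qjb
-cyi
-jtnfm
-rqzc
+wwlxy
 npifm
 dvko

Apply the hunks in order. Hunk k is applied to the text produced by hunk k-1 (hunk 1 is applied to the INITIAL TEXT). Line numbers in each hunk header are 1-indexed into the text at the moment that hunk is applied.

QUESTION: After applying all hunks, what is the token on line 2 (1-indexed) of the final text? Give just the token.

Answer: zikdc

Derivation:
Hunk 1: at line 3 remove [waau] add [ixaol,xdnp] -> 14 lines: jzlc zikdc qjb cyi ixaol xdnp dvko apo eufx xbi wmv xxqv wzchp qta
Hunk 2: at line 10 remove [wmv,xxqv] add [jqphu,osmpz] -> 14 lines: jzlc zikdc qjb cyi ixaol xdnp dvko apo eufx xbi jqphu osmpz wzchp qta
Hunk 3: at line 9 remove [xbi,jqphu] add [wswvj,pex,ncpz] -> 15 lines: jzlc zikdc qjb cyi ixaol xdnp dvko apo eufx wswvj pex ncpz osmpz wzchp qta
Hunk 4: at line 5 remove [xdnp] add [rqzc,npifm] -> 16 lines: jzlc zikdc qjb cyi ixaol rqzc npifm dvko apo eufx wswvj pex ncpz osmpz wzchp qta
Hunk 5: at line 11 remove [ncpz] add [dcb,zijc] -> 17 lines: jzlc zikdc qjb cyi ixaol rqzc npifm dvko apo eufx wswvj pex dcb zijc osmpz wzchp qta
Hunk 6: at line 4 remove [ixaol] add [jtnfm] -> 17 lines: jzlc zikdc qjb cyi jtnfm rqzc npifm dvko apo eufx wswvj pex dcb zijc osmpz wzchp qta
Hunk 7: at line 2 remove [cyi,jtnfm,rqzc] add [wwlxy] -> 15 lines: jzlc zikdc qjb wwlxy npifm dvko apo eufx wswvj pex dcb zijc osmpz wzchp qta
Final line 2: zikdc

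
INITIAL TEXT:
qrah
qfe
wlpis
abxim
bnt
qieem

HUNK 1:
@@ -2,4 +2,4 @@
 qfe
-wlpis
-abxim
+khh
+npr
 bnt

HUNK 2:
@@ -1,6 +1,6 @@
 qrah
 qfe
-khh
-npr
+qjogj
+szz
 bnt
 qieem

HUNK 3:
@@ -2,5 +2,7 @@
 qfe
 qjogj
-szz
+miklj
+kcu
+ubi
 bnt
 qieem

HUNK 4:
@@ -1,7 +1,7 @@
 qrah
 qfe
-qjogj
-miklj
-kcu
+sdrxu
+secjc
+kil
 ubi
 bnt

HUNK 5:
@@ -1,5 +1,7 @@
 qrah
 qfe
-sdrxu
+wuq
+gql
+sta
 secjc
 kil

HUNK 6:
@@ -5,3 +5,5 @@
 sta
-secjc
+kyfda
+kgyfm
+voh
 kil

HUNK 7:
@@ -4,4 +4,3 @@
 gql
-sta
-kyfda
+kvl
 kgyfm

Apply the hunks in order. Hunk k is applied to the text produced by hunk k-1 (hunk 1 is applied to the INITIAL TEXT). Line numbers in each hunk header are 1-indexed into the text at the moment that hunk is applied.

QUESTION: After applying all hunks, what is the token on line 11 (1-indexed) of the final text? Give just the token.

Hunk 1: at line 2 remove [wlpis,abxim] add [khh,npr] -> 6 lines: qrah qfe khh npr bnt qieem
Hunk 2: at line 1 remove [khh,npr] add [qjogj,szz] -> 6 lines: qrah qfe qjogj szz bnt qieem
Hunk 3: at line 2 remove [szz] add [miklj,kcu,ubi] -> 8 lines: qrah qfe qjogj miklj kcu ubi bnt qieem
Hunk 4: at line 1 remove [qjogj,miklj,kcu] add [sdrxu,secjc,kil] -> 8 lines: qrah qfe sdrxu secjc kil ubi bnt qieem
Hunk 5: at line 1 remove [sdrxu] add [wuq,gql,sta] -> 10 lines: qrah qfe wuq gql sta secjc kil ubi bnt qieem
Hunk 6: at line 5 remove [secjc] add [kyfda,kgyfm,voh] -> 12 lines: qrah qfe wuq gql sta kyfda kgyfm voh kil ubi bnt qieem
Hunk 7: at line 4 remove [sta,kyfda] add [kvl] -> 11 lines: qrah qfe wuq gql kvl kgyfm voh kil ubi bnt qieem
Final line 11: qieem

Answer: qieem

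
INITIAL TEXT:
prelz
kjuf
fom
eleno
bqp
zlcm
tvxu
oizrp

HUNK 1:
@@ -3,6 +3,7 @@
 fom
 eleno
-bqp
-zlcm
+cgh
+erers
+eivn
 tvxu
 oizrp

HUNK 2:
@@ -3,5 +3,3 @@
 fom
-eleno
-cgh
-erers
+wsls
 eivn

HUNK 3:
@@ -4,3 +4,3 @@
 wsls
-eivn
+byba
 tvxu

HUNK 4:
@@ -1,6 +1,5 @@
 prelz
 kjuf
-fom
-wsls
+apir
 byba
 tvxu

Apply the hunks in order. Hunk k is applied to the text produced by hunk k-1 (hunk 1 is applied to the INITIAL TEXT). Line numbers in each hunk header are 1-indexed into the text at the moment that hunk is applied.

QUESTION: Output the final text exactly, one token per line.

Hunk 1: at line 3 remove [bqp,zlcm] add [cgh,erers,eivn] -> 9 lines: prelz kjuf fom eleno cgh erers eivn tvxu oizrp
Hunk 2: at line 3 remove [eleno,cgh,erers] add [wsls] -> 7 lines: prelz kjuf fom wsls eivn tvxu oizrp
Hunk 3: at line 4 remove [eivn] add [byba] -> 7 lines: prelz kjuf fom wsls byba tvxu oizrp
Hunk 4: at line 1 remove [fom,wsls] add [apir] -> 6 lines: prelz kjuf apir byba tvxu oizrp

Answer: prelz
kjuf
apir
byba
tvxu
oizrp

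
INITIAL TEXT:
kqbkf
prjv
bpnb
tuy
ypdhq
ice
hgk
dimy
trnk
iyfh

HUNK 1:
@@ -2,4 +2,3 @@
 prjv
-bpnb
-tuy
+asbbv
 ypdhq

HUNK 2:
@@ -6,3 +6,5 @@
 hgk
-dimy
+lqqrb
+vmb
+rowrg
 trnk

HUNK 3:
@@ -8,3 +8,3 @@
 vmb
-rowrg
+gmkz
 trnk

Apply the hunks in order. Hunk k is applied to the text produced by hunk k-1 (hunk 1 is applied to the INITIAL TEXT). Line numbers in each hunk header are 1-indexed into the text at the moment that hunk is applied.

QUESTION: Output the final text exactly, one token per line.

Hunk 1: at line 2 remove [bpnb,tuy] add [asbbv] -> 9 lines: kqbkf prjv asbbv ypdhq ice hgk dimy trnk iyfh
Hunk 2: at line 6 remove [dimy] add [lqqrb,vmb,rowrg] -> 11 lines: kqbkf prjv asbbv ypdhq ice hgk lqqrb vmb rowrg trnk iyfh
Hunk 3: at line 8 remove [rowrg] add [gmkz] -> 11 lines: kqbkf prjv asbbv ypdhq ice hgk lqqrb vmb gmkz trnk iyfh

Answer: kqbkf
prjv
asbbv
ypdhq
ice
hgk
lqqrb
vmb
gmkz
trnk
iyfh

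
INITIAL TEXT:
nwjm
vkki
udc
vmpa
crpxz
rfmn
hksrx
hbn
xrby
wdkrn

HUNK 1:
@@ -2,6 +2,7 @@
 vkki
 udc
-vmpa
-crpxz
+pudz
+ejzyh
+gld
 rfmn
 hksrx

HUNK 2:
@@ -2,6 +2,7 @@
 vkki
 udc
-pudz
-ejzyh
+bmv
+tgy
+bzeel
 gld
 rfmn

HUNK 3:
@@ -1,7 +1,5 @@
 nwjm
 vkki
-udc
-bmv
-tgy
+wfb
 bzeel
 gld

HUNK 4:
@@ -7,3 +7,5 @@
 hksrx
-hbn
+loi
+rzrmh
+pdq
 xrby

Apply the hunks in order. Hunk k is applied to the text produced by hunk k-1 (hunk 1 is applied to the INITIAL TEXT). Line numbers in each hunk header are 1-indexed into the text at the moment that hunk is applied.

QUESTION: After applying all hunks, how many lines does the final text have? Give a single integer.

Answer: 12

Derivation:
Hunk 1: at line 2 remove [vmpa,crpxz] add [pudz,ejzyh,gld] -> 11 lines: nwjm vkki udc pudz ejzyh gld rfmn hksrx hbn xrby wdkrn
Hunk 2: at line 2 remove [pudz,ejzyh] add [bmv,tgy,bzeel] -> 12 lines: nwjm vkki udc bmv tgy bzeel gld rfmn hksrx hbn xrby wdkrn
Hunk 3: at line 1 remove [udc,bmv,tgy] add [wfb] -> 10 lines: nwjm vkki wfb bzeel gld rfmn hksrx hbn xrby wdkrn
Hunk 4: at line 7 remove [hbn] add [loi,rzrmh,pdq] -> 12 lines: nwjm vkki wfb bzeel gld rfmn hksrx loi rzrmh pdq xrby wdkrn
Final line count: 12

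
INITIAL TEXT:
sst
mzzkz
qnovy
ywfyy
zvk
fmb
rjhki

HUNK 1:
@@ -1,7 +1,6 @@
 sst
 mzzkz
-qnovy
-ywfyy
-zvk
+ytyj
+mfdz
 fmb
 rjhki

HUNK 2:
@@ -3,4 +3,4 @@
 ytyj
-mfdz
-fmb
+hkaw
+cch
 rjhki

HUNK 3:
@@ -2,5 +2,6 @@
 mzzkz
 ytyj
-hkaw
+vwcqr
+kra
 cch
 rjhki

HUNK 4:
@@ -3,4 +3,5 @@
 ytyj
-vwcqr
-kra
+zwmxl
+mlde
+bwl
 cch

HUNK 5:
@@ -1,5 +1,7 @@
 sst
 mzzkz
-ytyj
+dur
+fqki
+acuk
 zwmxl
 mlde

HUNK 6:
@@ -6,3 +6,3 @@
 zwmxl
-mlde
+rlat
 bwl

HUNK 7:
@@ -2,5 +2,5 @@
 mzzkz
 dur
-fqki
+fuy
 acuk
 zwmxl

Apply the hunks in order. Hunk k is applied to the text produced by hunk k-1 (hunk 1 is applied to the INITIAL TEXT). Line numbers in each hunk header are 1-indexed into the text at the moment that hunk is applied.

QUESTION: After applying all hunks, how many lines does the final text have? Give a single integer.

Hunk 1: at line 1 remove [qnovy,ywfyy,zvk] add [ytyj,mfdz] -> 6 lines: sst mzzkz ytyj mfdz fmb rjhki
Hunk 2: at line 3 remove [mfdz,fmb] add [hkaw,cch] -> 6 lines: sst mzzkz ytyj hkaw cch rjhki
Hunk 3: at line 2 remove [hkaw] add [vwcqr,kra] -> 7 lines: sst mzzkz ytyj vwcqr kra cch rjhki
Hunk 4: at line 3 remove [vwcqr,kra] add [zwmxl,mlde,bwl] -> 8 lines: sst mzzkz ytyj zwmxl mlde bwl cch rjhki
Hunk 5: at line 1 remove [ytyj] add [dur,fqki,acuk] -> 10 lines: sst mzzkz dur fqki acuk zwmxl mlde bwl cch rjhki
Hunk 6: at line 6 remove [mlde] add [rlat] -> 10 lines: sst mzzkz dur fqki acuk zwmxl rlat bwl cch rjhki
Hunk 7: at line 2 remove [fqki] add [fuy] -> 10 lines: sst mzzkz dur fuy acuk zwmxl rlat bwl cch rjhki
Final line count: 10

Answer: 10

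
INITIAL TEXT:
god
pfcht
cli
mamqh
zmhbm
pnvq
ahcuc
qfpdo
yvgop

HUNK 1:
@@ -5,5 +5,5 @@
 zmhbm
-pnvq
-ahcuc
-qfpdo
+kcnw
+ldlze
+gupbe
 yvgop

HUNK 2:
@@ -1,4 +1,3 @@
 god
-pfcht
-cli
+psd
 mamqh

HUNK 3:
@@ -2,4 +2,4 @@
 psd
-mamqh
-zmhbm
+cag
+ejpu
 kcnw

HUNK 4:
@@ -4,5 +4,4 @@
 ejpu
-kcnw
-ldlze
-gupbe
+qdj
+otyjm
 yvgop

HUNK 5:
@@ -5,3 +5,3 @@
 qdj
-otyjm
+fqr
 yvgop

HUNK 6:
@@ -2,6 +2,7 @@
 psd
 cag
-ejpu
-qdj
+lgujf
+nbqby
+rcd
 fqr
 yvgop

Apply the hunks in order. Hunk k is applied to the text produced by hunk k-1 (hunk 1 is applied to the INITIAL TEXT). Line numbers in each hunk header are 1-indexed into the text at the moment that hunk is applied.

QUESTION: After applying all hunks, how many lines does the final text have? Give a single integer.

Answer: 8

Derivation:
Hunk 1: at line 5 remove [pnvq,ahcuc,qfpdo] add [kcnw,ldlze,gupbe] -> 9 lines: god pfcht cli mamqh zmhbm kcnw ldlze gupbe yvgop
Hunk 2: at line 1 remove [pfcht,cli] add [psd] -> 8 lines: god psd mamqh zmhbm kcnw ldlze gupbe yvgop
Hunk 3: at line 2 remove [mamqh,zmhbm] add [cag,ejpu] -> 8 lines: god psd cag ejpu kcnw ldlze gupbe yvgop
Hunk 4: at line 4 remove [kcnw,ldlze,gupbe] add [qdj,otyjm] -> 7 lines: god psd cag ejpu qdj otyjm yvgop
Hunk 5: at line 5 remove [otyjm] add [fqr] -> 7 lines: god psd cag ejpu qdj fqr yvgop
Hunk 6: at line 2 remove [ejpu,qdj] add [lgujf,nbqby,rcd] -> 8 lines: god psd cag lgujf nbqby rcd fqr yvgop
Final line count: 8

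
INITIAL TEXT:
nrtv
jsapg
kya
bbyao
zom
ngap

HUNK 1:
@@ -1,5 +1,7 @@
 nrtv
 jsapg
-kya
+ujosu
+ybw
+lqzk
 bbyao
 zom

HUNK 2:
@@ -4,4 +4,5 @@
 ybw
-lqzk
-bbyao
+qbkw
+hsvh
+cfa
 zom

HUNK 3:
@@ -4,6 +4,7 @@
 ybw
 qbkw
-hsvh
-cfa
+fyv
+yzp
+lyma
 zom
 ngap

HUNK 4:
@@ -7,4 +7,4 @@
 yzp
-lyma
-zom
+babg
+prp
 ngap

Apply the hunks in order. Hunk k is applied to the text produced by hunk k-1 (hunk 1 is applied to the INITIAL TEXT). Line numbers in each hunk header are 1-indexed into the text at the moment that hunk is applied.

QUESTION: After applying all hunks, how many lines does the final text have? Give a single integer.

Answer: 10

Derivation:
Hunk 1: at line 1 remove [kya] add [ujosu,ybw,lqzk] -> 8 lines: nrtv jsapg ujosu ybw lqzk bbyao zom ngap
Hunk 2: at line 4 remove [lqzk,bbyao] add [qbkw,hsvh,cfa] -> 9 lines: nrtv jsapg ujosu ybw qbkw hsvh cfa zom ngap
Hunk 3: at line 4 remove [hsvh,cfa] add [fyv,yzp,lyma] -> 10 lines: nrtv jsapg ujosu ybw qbkw fyv yzp lyma zom ngap
Hunk 4: at line 7 remove [lyma,zom] add [babg,prp] -> 10 lines: nrtv jsapg ujosu ybw qbkw fyv yzp babg prp ngap
Final line count: 10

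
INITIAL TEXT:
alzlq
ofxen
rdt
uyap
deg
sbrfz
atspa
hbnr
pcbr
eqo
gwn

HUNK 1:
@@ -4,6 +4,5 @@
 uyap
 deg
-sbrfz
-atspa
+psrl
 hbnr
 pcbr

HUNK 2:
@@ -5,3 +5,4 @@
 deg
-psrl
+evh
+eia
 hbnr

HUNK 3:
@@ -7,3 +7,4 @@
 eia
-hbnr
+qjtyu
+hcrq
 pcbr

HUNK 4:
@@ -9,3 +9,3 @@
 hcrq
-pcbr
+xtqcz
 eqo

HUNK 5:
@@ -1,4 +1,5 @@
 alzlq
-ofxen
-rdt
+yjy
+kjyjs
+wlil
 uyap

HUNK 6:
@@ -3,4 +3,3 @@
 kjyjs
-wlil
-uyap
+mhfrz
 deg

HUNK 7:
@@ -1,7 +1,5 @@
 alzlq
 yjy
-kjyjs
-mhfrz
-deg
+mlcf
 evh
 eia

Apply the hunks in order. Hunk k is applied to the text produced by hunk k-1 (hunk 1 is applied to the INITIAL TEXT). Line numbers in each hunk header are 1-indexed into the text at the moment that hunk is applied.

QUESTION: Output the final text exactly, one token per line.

Answer: alzlq
yjy
mlcf
evh
eia
qjtyu
hcrq
xtqcz
eqo
gwn

Derivation:
Hunk 1: at line 4 remove [sbrfz,atspa] add [psrl] -> 10 lines: alzlq ofxen rdt uyap deg psrl hbnr pcbr eqo gwn
Hunk 2: at line 5 remove [psrl] add [evh,eia] -> 11 lines: alzlq ofxen rdt uyap deg evh eia hbnr pcbr eqo gwn
Hunk 3: at line 7 remove [hbnr] add [qjtyu,hcrq] -> 12 lines: alzlq ofxen rdt uyap deg evh eia qjtyu hcrq pcbr eqo gwn
Hunk 4: at line 9 remove [pcbr] add [xtqcz] -> 12 lines: alzlq ofxen rdt uyap deg evh eia qjtyu hcrq xtqcz eqo gwn
Hunk 5: at line 1 remove [ofxen,rdt] add [yjy,kjyjs,wlil] -> 13 lines: alzlq yjy kjyjs wlil uyap deg evh eia qjtyu hcrq xtqcz eqo gwn
Hunk 6: at line 3 remove [wlil,uyap] add [mhfrz] -> 12 lines: alzlq yjy kjyjs mhfrz deg evh eia qjtyu hcrq xtqcz eqo gwn
Hunk 7: at line 1 remove [kjyjs,mhfrz,deg] add [mlcf] -> 10 lines: alzlq yjy mlcf evh eia qjtyu hcrq xtqcz eqo gwn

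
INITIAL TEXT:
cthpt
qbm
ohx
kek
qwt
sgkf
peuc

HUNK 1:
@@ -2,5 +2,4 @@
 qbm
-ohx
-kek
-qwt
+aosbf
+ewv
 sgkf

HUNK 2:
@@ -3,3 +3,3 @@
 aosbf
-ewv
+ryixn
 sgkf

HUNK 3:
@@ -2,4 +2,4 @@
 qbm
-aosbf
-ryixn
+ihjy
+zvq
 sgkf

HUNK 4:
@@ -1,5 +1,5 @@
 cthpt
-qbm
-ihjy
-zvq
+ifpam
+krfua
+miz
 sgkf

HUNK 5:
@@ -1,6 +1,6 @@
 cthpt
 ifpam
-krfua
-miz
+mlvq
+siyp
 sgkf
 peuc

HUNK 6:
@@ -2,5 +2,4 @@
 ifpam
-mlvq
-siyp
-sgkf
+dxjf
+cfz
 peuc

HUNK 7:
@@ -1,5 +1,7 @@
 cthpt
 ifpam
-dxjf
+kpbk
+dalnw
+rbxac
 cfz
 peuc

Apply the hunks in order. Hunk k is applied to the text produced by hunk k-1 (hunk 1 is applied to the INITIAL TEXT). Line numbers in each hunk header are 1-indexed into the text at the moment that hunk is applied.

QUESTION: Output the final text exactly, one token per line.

Hunk 1: at line 2 remove [ohx,kek,qwt] add [aosbf,ewv] -> 6 lines: cthpt qbm aosbf ewv sgkf peuc
Hunk 2: at line 3 remove [ewv] add [ryixn] -> 6 lines: cthpt qbm aosbf ryixn sgkf peuc
Hunk 3: at line 2 remove [aosbf,ryixn] add [ihjy,zvq] -> 6 lines: cthpt qbm ihjy zvq sgkf peuc
Hunk 4: at line 1 remove [qbm,ihjy,zvq] add [ifpam,krfua,miz] -> 6 lines: cthpt ifpam krfua miz sgkf peuc
Hunk 5: at line 1 remove [krfua,miz] add [mlvq,siyp] -> 6 lines: cthpt ifpam mlvq siyp sgkf peuc
Hunk 6: at line 2 remove [mlvq,siyp,sgkf] add [dxjf,cfz] -> 5 lines: cthpt ifpam dxjf cfz peuc
Hunk 7: at line 1 remove [dxjf] add [kpbk,dalnw,rbxac] -> 7 lines: cthpt ifpam kpbk dalnw rbxac cfz peuc

Answer: cthpt
ifpam
kpbk
dalnw
rbxac
cfz
peuc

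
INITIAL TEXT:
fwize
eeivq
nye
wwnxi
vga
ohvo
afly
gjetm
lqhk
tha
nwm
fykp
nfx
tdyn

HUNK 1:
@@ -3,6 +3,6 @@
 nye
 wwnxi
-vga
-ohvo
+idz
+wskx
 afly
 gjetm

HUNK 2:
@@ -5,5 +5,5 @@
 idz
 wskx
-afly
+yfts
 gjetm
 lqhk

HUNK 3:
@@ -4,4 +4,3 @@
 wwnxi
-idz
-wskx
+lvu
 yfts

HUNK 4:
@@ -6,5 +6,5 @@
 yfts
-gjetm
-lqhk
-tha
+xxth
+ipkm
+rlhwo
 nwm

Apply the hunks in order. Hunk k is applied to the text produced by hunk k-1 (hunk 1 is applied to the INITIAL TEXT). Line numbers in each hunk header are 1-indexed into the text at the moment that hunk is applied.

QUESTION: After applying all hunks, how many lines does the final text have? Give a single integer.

Hunk 1: at line 3 remove [vga,ohvo] add [idz,wskx] -> 14 lines: fwize eeivq nye wwnxi idz wskx afly gjetm lqhk tha nwm fykp nfx tdyn
Hunk 2: at line 5 remove [afly] add [yfts] -> 14 lines: fwize eeivq nye wwnxi idz wskx yfts gjetm lqhk tha nwm fykp nfx tdyn
Hunk 3: at line 4 remove [idz,wskx] add [lvu] -> 13 lines: fwize eeivq nye wwnxi lvu yfts gjetm lqhk tha nwm fykp nfx tdyn
Hunk 4: at line 6 remove [gjetm,lqhk,tha] add [xxth,ipkm,rlhwo] -> 13 lines: fwize eeivq nye wwnxi lvu yfts xxth ipkm rlhwo nwm fykp nfx tdyn
Final line count: 13

Answer: 13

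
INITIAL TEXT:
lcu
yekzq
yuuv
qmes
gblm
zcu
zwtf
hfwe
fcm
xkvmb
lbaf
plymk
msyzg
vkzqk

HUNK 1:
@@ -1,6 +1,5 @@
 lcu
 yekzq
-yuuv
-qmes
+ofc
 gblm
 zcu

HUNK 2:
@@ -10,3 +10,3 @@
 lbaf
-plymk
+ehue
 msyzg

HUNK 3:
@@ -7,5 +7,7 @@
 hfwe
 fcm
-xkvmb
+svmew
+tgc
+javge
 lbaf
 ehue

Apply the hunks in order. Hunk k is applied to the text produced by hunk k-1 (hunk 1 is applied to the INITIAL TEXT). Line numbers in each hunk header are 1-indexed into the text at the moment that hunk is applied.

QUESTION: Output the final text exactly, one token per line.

Hunk 1: at line 1 remove [yuuv,qmes] add [ofc] -> 13 lines: lcu yekzq ofc gblm zcu zwtf hfwe fcm xkvmb lbaf plymk msyzg vkzqk
Hunk 2: at line 10 remove [plymk] add [ehue] -> 13 lines: lcu yekzq ofc gblm zcu zwtf hfwe fcm xkvmb lbaf ehue msyzg vkzqk
Hunk 3: at line 7 remove [xkvmb] add [svmew,tgc,javge] -> 15 lines: lcu yekzq ofc gblm zcu zwtf hfwe fcm svmew tgc javge lbaf ehue msyzg vkzqk

Answer: lcu
yekzq
ofc
gblm
zcu
zwtf
hfwe
fcm
svmew
tgc
javge
lbaf
ehue
msyzg
vkzqk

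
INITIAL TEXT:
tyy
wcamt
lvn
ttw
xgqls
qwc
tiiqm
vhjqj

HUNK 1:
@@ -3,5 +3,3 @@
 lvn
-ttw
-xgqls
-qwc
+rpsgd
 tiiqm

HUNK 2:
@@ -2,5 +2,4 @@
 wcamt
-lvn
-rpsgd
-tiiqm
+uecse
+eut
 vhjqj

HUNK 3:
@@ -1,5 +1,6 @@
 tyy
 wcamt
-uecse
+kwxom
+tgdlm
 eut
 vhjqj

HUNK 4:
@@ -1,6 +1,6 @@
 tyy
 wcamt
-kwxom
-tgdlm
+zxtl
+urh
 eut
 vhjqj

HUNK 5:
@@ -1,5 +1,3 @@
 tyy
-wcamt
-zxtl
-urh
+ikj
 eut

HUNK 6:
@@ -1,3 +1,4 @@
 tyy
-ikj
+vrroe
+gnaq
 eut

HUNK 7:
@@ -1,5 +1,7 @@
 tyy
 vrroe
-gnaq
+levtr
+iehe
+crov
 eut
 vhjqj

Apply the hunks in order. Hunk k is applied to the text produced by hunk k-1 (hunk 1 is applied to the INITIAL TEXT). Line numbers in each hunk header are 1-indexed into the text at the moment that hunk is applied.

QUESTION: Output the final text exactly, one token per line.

Hunk 1: at line 3 remove [ttw,xgqls,qwc] add [rpsgd] -> 6 lines: tyy wcamt lvn rpsgd tiiqm vhjqj
Hunk 2: at line 2 remove [lvn,rpsgd,tiiqm] add [uecse,eut] -> 5 lines: tyy wcamt uecse eut vhjqj
Hunk 3: at line 1 remove [uecse] add [kwxom,tgdlm] -> 6 lines: tyy wcamt kwxom tgdlm eut vhjqj
Hunk 4: at line 1 remove [kwxom,tgdlm] add [zxtl,urh] -> 6 lines: tyy wcamt zxtl urh eut vhjqj
Hunk 5: at line 1 remove [wcamt,zxtl,urh] add [ikj] -> 4 lines: tyy ikj eut vhjqj
Hunk 6: at line 1 remove [ikj] add [vrroe,gnaq] -> 5 lines: tyy vrroe gnaq eut vhjqj
Hunk 7: at line 1 remove [gnaq] add [levtr,iehe,crov] -> 7 lines: tyy vrroe levtr iehe crov eut vhjqj

Answer: tyy
vrroe
levtr
iehe
crov
eut
vhjqj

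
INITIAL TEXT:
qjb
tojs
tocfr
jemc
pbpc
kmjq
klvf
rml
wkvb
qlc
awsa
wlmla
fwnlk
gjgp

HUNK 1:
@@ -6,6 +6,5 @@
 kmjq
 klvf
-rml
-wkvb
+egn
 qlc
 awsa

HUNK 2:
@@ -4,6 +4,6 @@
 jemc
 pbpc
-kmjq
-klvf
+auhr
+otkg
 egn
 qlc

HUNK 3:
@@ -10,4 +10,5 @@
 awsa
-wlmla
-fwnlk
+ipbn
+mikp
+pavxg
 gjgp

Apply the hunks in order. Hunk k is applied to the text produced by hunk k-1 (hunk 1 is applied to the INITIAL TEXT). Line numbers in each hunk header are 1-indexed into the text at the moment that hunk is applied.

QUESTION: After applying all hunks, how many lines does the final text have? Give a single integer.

Hunk 1: at line 6 remove [rml,wkvb] add [egn] -> 13 lines: qjb tojs tocfr jemc pbpc kmjq klvf egn qlc awsa wlmla fwnlk gjgp
Hunk 2: at line 4 remove [kmjq,klvf] add [auhr,otkg] -> 13 lines: qjb tojs tocfr jemc pbpc auhr otkg egn qlc awsa wlmla fwnlk gjgp
Hunk 3: at line 10 remove [wlmla,fwnlk] add [ipbn,mikp,pavxg] -> 14 lines: qjb tojs tocfr jemc pbpc auhr otkg egn qlc awsa ipbn mikp pavxg gjgp
Final line count: 14

Answer: 14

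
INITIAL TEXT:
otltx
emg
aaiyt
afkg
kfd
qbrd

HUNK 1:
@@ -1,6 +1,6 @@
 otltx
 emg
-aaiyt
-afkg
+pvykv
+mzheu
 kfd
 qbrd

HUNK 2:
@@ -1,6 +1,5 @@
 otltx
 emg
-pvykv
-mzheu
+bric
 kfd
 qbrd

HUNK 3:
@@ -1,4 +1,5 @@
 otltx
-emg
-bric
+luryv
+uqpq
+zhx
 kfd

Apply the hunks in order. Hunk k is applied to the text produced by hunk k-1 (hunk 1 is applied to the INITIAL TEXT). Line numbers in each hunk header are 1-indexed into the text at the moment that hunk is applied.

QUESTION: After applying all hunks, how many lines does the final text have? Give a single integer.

Hunk 1: at line 1 remove [aaiyt,afkg] add [pvykv,mzheu] -> 6 lines: otltx emg pvykv mzheu kfd qbrd
Hunk 2: at line 1 remove [pvykv,mzheu] add [bric] -> 5 lines: otltx emg bric kfd qbrd
Hunk 3: at line 1 remove [emg,bric] add [luryv,uqpq,zhx] -> 6 lines: otltx luryv uqpq zhx kfd qbrd
Final line count: 6

Answer: 6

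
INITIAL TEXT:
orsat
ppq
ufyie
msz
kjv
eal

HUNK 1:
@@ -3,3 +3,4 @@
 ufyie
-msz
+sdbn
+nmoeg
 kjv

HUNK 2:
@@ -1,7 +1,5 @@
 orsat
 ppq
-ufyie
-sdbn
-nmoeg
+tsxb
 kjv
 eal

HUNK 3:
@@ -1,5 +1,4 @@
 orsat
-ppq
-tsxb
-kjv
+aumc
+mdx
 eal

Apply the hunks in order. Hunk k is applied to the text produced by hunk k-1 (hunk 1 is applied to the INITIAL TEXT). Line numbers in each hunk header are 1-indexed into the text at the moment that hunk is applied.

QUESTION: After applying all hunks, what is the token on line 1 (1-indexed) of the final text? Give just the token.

Hunk 1: at line 3 remove [msz] add [sdbn,nmoeg] -> 7 lines: orsat ppq ufyie sdbn nmoeg kjv eal
Hunk 2: at line 1 remove [ufyie,sdbn,nmoeg] add [tsxb] -> 5 lines: orsat ppq tsxb kjv eal
Hunk 3: at line 1 remove [ppq,tsxb,kjv] add [aumc,mdx] -> 4 lines: orsat aumc mdx eal
Final line 1: orsat

Answer: orsat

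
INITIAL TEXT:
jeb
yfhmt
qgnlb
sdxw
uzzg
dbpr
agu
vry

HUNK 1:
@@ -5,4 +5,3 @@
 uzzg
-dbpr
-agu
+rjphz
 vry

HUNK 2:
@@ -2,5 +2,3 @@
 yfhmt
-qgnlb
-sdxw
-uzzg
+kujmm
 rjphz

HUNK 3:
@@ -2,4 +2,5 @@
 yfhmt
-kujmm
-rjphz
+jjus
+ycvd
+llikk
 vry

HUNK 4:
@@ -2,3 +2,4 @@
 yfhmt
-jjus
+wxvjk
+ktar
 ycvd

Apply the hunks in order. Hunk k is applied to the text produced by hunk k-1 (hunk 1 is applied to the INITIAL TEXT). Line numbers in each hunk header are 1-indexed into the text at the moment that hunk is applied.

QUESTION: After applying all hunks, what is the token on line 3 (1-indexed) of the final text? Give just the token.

Answer: wxvjk

Derivation:
Hunk 1: at line 5 remove [dbpr,agu] add [rjphz] -> 7 lines: jeb yfhmt qgnlb sdxw uzzg rjphz vry
Hunk 2: at line 2 remove [qgnlb,sdxw,uzzg] add [kujmm] -> 5 lines: jeb yfhmt kujmm rjphz vry
Hunk 3: at line 2 remove [kujmm,rjphz] add [jjus,ycvd,llikk] -> 6 lines: jeb yfhmt jjus ycvd llikk vry
Hunk 4: at line 2 remove [jjus] add [wxvjk,ktar] -> 7 lines: jeb yfhmt wxvjk ktar ycvd llikk vry
Final line 3: wxvjk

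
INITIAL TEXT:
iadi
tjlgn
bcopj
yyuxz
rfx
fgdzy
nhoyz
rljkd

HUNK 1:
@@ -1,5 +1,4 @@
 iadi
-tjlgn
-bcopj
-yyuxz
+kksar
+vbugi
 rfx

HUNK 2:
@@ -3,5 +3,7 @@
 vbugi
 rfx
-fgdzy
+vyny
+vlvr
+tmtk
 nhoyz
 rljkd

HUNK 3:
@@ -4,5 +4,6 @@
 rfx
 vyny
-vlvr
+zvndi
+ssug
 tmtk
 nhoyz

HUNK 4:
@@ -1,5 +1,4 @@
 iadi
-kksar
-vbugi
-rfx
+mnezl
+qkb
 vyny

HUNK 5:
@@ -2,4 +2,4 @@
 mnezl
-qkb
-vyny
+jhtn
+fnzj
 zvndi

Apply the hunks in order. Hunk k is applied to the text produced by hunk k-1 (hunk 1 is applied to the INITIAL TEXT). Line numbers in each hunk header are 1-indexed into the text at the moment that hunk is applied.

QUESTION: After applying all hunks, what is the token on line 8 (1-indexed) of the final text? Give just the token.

Hunk 1: at line 1 remove [tjlgn,bcopj,yyuxz] add [kksar,vbugi] -> 7 lines: iadi kksar vbugi rfx fgdzy nhoyz rljkd
Hunk 2: at line 3 remove [fgdzy] add [vyny,vlvr,tmtk] -> 9 lines: iadi kksar vbugi rfx vyny vlvr tmtk nhoyz rljkd
Hunk 3: at line 4 remove [vlvr] add [zvndi,ssug] -> 10 lines: iadi kksar vbugi rfx vyny zvndi ssug tmtk nhoyz rljkd
Hunk 4: at line 1 remove [kksar,vbugi,rfx] add [mnezl,qkb] -> 9 lines: iadi mnezl qkb vyny zvndi ssug tmtk nhoyz rljkd
Hunk 5: at line 2 remove [qkb,vyny] add [jhtn,fnzj] -> 9 lines: iadi mnezl jhtn fnzj zvndi ssug tmtk nhoyz rljkd
Final line 8: nhoyz

Answer: nhoyz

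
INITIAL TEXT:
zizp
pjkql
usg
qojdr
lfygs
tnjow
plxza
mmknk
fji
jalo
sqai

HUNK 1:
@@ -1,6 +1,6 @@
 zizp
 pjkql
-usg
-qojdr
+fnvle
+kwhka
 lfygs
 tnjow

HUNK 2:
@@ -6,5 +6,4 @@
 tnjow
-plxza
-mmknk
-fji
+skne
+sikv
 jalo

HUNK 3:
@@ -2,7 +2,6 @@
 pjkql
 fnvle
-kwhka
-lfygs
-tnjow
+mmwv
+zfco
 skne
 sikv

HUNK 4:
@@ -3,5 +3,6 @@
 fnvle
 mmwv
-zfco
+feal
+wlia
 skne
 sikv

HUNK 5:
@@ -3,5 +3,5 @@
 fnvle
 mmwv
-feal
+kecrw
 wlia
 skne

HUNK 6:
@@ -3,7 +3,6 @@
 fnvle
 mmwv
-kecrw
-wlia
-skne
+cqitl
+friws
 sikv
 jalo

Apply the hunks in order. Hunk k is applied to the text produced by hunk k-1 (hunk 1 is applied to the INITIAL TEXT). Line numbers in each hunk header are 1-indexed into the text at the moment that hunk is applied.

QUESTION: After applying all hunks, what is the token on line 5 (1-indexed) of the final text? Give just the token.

Hunk 1: at line 1 remove [usg,qojdr] add [fnvle,kwhka] -> 11 lines: zizp pjkql fnvle kwhka lfygs tnjow plxza mmknk fji jalo sqai
Hunk 2: at line 6 remove [plxza,mmknk,fji] add [skne,sikv] -> 10 lines: zizp pjkql fnvle kwhka lfygs tnjow skne sikv jalo sqai
Hunk 3: at line 2 remove [kwhka,lfygs,tnjow] add [mmwv,zfco] -> 9 lines: zizp pjkql fnvle mmwv zfco skne sikv jalo sqai
Hunk 4: at line 3 remove [zfco] add [feal,wlia] -> 10 lines: zizp pjkql fnvle mmwv feal wlia skne sikv jalo sqai
Hunk 5: at line 3 remove [feal] add [kecrw] -> 10 lines: zizp pjkql fnvle mmwv kecrw wlia skne sikv jalo sqai
Hunk 6: at line 3 remove [kecrw,wlia,skne] add [cqitl,friws] -> 9 lines: zizp pjkql fnvle mmwv cqitl friws sikv jalo sqai
Final line 5: cqitl

Answer: cqitl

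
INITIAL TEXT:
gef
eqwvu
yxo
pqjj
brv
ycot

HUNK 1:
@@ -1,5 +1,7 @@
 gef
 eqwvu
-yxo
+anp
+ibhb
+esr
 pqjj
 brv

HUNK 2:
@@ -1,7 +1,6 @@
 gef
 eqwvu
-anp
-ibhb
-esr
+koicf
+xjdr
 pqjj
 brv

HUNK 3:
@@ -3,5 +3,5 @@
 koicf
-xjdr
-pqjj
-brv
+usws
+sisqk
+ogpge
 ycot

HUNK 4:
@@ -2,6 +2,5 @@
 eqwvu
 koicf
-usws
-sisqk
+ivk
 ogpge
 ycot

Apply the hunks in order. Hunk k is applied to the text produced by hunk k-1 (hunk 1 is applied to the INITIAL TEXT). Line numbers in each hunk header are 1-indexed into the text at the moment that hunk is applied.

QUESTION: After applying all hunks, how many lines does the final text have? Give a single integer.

Hunk 1: at line 1 remove [yxo] add [anp,ibhb,esr] -> 8 lines: gef eqwvu anp ibhb esr pqjj brv ycot
Hunk 2: at line 1 remove [anp,ibhb,esr] add [koicf,xjdr] -> 7 lines: gef eqwvu koicf xjdr pqjj brv ycot
Hunk 3: at line 3 remove [xjdr,pqjj,brv] add [usws,sisqk,ogpge] -> 7 lines: gef eqwvu koicf usws sisqk ogpge ycot
Hunk 4: at line 2 remove [usws,sisqk] add [ivk] -> 6 lines: gef eqwvu koicf ivk ogpge ycot
Final line count: 6

Answer: 6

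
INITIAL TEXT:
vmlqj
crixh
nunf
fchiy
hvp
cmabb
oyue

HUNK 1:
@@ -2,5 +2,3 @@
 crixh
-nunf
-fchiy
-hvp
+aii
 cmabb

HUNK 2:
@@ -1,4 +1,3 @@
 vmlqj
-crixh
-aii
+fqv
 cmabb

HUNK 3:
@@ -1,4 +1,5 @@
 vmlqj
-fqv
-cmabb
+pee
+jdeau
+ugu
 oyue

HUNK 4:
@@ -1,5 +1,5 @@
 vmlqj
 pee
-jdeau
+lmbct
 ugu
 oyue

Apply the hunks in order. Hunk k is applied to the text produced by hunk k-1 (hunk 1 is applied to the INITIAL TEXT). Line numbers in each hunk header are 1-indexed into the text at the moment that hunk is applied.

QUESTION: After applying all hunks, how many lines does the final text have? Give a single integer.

Answer: 5

Derivation:
Hunk 1: at line 2 remove [nunf,fchiy,hvp] add [aii] -> 5 lines: vmlqj crixh aii cmabb oyue
Hunk 2: at line 1 remove [crixh,aii] add [fqv] -> 4 lines: vmlqj fqv cmabb oyue
Hunk 3: at line 1 remove [fqv,cmabb] add [pee,jdeau,ugu] -> 5 lines: vmlqj pee jdeau ugu oyue
Hunk 4: at line 1 remove [jdeau] add [lmbct] -> 5 lines: vmlqj pee lmbct ugu oyue
Final line count: 5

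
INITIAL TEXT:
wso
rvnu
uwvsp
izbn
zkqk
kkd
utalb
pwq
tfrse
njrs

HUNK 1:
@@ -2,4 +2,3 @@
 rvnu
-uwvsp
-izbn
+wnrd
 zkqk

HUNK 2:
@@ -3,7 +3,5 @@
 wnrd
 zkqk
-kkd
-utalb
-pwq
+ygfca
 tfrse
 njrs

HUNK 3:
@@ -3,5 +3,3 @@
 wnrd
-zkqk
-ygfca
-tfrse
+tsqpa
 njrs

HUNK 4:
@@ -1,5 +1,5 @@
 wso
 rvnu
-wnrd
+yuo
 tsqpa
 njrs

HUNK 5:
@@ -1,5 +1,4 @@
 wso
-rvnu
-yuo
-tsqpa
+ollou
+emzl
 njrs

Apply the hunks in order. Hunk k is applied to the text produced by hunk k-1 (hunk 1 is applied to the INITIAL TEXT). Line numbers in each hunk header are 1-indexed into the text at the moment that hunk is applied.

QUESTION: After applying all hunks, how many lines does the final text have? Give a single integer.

Answer: 4

Derivation:
Hunk 1: at line 2 remove [uwvsp,izbn] add [wnrd] -> 9 lines: wso rvnu wnrd zkqk kkd utalb pwq tfrse njrs
Hunk 2: at line 3 remove [kkd,utalb,pwq] add [ygfca] -> 7 lines: wso rvnu wnrd zkqk ygfca tfrse njrs
Hunk 3: at line 3 remove [zkqk,ygfca,tfrse] add [tsqpa] -> 5 lines: wso rvnu wnrd tsqpa njrs
Hunk 4: at line 1 remove [wnrd] add [yuo] -> 5 lines: wso rvnu yuo tsqpa njrs
Hunk 5: at line 1 remove [rvnu,yuo,tsqpa] add [ollou,emzl] -> 4 lines: wso ollou emzl njrs
Final line count: 4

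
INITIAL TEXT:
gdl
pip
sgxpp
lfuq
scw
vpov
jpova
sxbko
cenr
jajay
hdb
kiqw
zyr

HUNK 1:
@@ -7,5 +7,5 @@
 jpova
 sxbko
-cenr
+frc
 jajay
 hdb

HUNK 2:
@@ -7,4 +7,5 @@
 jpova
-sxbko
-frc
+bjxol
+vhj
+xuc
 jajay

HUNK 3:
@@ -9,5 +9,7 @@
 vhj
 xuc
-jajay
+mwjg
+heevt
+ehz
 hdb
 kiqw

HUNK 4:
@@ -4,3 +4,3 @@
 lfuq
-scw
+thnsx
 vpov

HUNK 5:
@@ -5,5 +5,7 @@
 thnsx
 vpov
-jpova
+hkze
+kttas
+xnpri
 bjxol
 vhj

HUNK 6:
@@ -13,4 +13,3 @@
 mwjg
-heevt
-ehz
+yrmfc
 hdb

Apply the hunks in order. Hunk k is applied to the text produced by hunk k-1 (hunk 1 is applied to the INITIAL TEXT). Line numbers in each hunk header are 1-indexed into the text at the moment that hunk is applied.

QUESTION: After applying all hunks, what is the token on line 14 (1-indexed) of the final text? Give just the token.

Answer: yrmfc

Derivation:
Hunk 1: at line 7 remove [cenr] add [frc] -> 13 lines: gdl pip sgxpp lfuq scw vpov jpova sxbko frc jajay hdb kiqw zyr
Hunk 2: at line 7 remove [sxbko,frc] add [bjxol,vhj,xuc] -> 14 lines: gdl pip sgxpp lfuq scw vpov jpova bjxol vhj xuc jajay hdb kiqw zyr
Hunk 3: at line 9 remove [jajay] add [mwjg,heevt,ehz] -> 16 lines: gdl pip sgxpp lfuq scw vpov jpova bjxol vhj xuc mwjg heevt ehz hdb kiqw zyr
Hunk 4: at line 4 remove [scw] add [thnsx] -> 16 lines: gdl pip sgxpp lfuq thnsx vpov jpova bjxol vhj xuc mwjg heevt ehz hdb kiqw zyr
Hunk 5: at line 5 remove [jpova] add [hkze,kttas,xnpri] -> 18 lines: gdl pip sgxpp lfuq thnsx vpov hkze kttas xnpri bjxol vhj xuc mwjg heevt ehz hdb kiqw zyr
Hunk 6: at line 13 remove [heevt,ehz] add [yrmfc] -> 17 lines: gdl pip sgxpp lfuq thnsx vpov hkze kttas xnpri bjxol vhj xuc mwjg yrmfc hdb kiqw zyr
Final line 14: yrmfc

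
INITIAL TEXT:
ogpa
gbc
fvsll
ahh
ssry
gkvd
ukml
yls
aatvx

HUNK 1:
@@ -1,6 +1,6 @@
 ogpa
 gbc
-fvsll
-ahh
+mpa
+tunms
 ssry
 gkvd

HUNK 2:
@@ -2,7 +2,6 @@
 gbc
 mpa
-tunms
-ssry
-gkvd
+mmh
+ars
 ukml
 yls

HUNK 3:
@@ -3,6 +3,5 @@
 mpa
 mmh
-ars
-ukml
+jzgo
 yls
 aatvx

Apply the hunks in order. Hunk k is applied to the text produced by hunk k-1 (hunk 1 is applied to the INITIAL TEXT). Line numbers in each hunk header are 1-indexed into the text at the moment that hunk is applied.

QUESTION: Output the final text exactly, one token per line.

Answer: ogpa
gbc
mpa
mmh
jzgo
yls
aatvx

Derivation:
Hunk 1: at line 1 remove [fvsll,ahh] add [mpa,tunms] -> 9 lines: ogpa gbc mpa tunms ssry gkvd ukml yls aatvx
Hunk 2: at line 2 remove [tunms,ssry,gkvd] add [mmh,ars] -> 8 lines: ogpa gbc mpa mmh ars ukml yls aatvx
Hunk 3: at line 3 remove [ars,ukml] add [jzgo] -> 7 lines: ogpa gbc mpa mmh jzgo yls aatvx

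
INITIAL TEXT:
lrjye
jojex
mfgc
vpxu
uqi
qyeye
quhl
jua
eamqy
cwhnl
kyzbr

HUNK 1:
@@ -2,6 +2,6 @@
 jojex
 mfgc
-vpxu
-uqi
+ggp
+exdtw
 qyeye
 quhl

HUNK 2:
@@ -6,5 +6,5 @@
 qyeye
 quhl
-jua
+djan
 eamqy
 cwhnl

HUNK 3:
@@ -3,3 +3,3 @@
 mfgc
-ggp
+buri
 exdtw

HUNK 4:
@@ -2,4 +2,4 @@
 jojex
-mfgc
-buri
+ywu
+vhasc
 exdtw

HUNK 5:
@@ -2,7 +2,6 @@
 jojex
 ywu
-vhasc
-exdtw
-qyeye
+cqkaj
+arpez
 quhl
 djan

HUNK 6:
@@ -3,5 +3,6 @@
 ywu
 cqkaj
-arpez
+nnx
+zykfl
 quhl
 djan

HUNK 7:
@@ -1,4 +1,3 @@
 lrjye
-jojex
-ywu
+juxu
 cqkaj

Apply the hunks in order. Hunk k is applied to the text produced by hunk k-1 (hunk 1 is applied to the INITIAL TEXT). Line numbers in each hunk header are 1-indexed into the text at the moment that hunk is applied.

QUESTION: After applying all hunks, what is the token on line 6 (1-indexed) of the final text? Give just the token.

Hunk 1: at line 2 remove [vpxu,uqi] add [ggp,exdtw] -> 11 lines: lrjye jojex mfgc ggp exdtw qyeye quhl jua eamqy cwhnl kyzbr
Hunk 2: at line 6 remove [jua] add [djan] -> 11 lines: lrjye jojex mfgc ggp exdtw qyeye quhl djan eamqy cwhnl kyzbr
Hunk 3: at line 3 remove [ggp] add [buri] -> 11 lines: lrjye jojex mfgc buri exdtw qyeye quhl djan eamqy cwhnl kyzbr
Hunk 4: at line 2 remove [mfgc,buri] add [ywu,vhasc] -> 11 lines: lrjye jojex ywu vhasc exdtw qyeye quhl djan eamqy cwhnl kyzbr
Hunk 5: at line 2 remove [vhasc,exdtw,qyeye] add [cqkaj,arpez] -> 10 lines: lrjye jojex ywu cqkaj arpez quhl djan eamqy cwhnl kyzbr
Hunk 6: at line 3 remove [arpez] add [nnx,zykfl] -> 11 lines: lrjye jojex ywu cqkaj nnx zykfl quhl djan eamqy cwhnl kyzbr
Hunk 7: at line 1 remove [jojex,ywu] add [juxu] -> 10 lines: lrjye juxu cqkaj nnx zykfl quhl djan eamqy cwhnl kyzbr
Final line 6: quhl

Answer: quhl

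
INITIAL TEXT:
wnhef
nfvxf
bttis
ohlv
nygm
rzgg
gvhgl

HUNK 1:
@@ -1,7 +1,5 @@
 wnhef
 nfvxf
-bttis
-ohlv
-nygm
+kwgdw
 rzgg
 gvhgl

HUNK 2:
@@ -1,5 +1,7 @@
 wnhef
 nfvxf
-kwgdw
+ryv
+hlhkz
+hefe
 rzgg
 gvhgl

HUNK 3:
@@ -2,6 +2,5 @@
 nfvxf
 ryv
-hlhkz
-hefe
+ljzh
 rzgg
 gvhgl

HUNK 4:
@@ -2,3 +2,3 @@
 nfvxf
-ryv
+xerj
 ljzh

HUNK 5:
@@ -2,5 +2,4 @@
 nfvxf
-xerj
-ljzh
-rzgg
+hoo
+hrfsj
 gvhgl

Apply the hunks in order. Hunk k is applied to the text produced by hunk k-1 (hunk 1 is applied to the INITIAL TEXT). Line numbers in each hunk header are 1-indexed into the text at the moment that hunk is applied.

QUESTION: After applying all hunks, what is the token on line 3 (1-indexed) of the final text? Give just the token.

Hunk 1: at line 1 remove [bttis,ohlv,nygm] add [kwgdw] -> 5 lines: wnhef nfvxf kwgdw rzgg gvhgl
Hunk 2: at line 1 remove [kwgdw] add [ryv,hlhkz,hefe] -> 7 lines: wnhef nfvxf ryv hlhkz hefe rzgg gvhgl
Hunk 3: at line 2 remove [hlhkz,hefe] add [ljzh] -> 6 lines: wnhef nfvxf ryv ljzh rzgg gvhgl
Hunk 4: at line 2 remove [ryv] add [xerj] -> 6 lines: wnhef nfvxf xerj ljzh rzgg gvhgl
Hunk 5: at line 2 remove [xerj,ljzh,rzgg] add [hoo,hrfsj] -> 5 lines: wnhef nfvxf hoo hrfsj gvhgl
Final line 3: hoo

Answer: hoo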